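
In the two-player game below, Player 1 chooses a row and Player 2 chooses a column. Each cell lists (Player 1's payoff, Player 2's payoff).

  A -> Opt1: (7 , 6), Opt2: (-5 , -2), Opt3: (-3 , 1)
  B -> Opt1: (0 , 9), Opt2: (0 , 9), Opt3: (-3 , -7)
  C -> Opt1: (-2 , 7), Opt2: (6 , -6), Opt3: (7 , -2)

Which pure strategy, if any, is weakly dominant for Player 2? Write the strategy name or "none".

Opt1

Opt1 vs Opt2: A: 6>-2, B: 9=9, C: 7>-6.
Opt1 vs Opt3: A: 6>1, B: 9>-7, C: 7>-2.
Opt1 is at least as good as every other strategy against every opponent action, so it is weakly dominant.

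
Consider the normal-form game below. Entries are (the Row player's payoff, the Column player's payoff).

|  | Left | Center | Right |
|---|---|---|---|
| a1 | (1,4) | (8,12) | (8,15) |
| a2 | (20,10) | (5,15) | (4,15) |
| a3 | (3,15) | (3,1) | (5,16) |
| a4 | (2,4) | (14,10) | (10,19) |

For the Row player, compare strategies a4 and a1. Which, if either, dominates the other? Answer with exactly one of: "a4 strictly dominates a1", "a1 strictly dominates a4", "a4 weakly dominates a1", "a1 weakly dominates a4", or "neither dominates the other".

a4 strictly dominates a1

a4's payoffs vs a1's, by the Column player's action — Left: 2>1, Center: 14>8, Right: 10>8.
Every comparison favours a4, so a4 strictly dominates a1.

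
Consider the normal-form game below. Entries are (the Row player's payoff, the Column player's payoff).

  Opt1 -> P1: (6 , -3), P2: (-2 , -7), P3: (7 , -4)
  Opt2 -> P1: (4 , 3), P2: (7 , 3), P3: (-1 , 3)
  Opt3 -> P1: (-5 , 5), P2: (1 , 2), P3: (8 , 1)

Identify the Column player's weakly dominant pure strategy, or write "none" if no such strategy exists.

P1

P1 vs P2: Opt1: -3>-7, Opt2: 3=3, Opt3: 5>2.
P1 vs P3: Opt1: -3>-4, Opt2: 3=3, Opt3: 5>1.
P1 is at least as good as every other strategy against every opponent action, so it is weakly dominant.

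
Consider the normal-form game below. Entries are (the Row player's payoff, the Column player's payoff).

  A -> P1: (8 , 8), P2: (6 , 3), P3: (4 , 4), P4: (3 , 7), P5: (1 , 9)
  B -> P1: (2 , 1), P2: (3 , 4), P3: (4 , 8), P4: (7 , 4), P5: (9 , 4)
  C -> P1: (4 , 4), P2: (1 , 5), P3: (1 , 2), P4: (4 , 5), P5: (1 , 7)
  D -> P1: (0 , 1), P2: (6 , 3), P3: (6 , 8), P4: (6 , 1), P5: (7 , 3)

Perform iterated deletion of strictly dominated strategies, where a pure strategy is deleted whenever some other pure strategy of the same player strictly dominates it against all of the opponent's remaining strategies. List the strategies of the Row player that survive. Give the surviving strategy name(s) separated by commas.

D

For the Column player, P5 strictly dominates P1 on the remaining rows (A: 9>8, B: 4>1, C: 7>4, D: 3>1); eliminate P1.
For the Row player, B strictly dominates C on the remaining columns (P2: 3>1, P3: 4>1, P4: 7>4, P5: 9>1); eliminate C.
For the Column player, P3 strictly dominates P2 on the remaining rows (A: 4>3, B: 8>4, D: 8>3); eliminate P2.
Row A is eliminated: D beats it against every remaining column (P3: 6>4, P4: 6>3, P5: 7>1).
For the Column player, P3 strictly dominates P4 on the remaining rows (B: 8>4, D: 8>1); eliminate P4.
The Column player's strategy P5 is strictly dominated by P3 (B: 8>4, D: 8>3) and is removed.
Row B is eliminated: D beats it against every remaining column (P3: 6>4).
Among the remaining strategies, none is strictly dominated by another pure strategy of the same player, so the elimination stops.
Surviving strategies — the Row player: {D}; the Column player: {P3}.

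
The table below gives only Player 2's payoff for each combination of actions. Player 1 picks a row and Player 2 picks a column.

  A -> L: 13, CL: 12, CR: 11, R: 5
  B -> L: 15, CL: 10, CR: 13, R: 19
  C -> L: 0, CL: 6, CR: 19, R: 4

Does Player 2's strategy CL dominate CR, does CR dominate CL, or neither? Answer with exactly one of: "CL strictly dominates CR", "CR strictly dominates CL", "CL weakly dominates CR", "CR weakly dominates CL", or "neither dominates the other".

neither dominates the other

Compare CL to CR across each opponent action: A: 12>11, B: 10<13, C: 6<19.
CL does better at A but worse at B, C; neither strategy dominates the other.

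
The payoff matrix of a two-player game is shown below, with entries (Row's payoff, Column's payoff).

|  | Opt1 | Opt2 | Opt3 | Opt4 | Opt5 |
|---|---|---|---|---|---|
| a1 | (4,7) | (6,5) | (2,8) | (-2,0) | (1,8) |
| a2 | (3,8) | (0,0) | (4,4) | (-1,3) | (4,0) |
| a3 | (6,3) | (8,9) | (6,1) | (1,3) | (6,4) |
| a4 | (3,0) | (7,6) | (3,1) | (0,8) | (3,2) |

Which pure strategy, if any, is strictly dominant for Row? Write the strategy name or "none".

a3

a3 vs a1: Opt1: 6>4, Opt2: 8>6, Opt3: 6>2, Opt4: 1>-2, Opt5: 6>1.
a3 vs a2: Opt1: 6>3, Opt2: 8>0, Opt3: 6>4, Opt4: 1>-1, Opt5: 6>4.
a3 vs a4: Opt1: 6>3, Opt2: 8>7, Opt3: 6>3, Opt4: 1>0, Opt5: 6>3.
a3 strictly beats every other strategy against every opponent action, so it is strictly dominant.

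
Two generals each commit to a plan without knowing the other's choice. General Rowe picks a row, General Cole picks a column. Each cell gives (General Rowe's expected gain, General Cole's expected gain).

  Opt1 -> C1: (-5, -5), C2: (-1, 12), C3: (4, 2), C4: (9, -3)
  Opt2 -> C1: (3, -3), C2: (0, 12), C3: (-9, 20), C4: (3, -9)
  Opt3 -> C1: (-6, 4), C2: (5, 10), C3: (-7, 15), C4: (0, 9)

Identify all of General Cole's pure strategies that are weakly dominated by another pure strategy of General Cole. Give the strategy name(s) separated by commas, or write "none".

C1: dominated, since C2 does at least as well everywhere (Opt1: 12>-5, Opt2: 12>-3, Opt3: 10>4).
C2 is not dominated — it holds its own against C1 at Opt1 (12>-5); C3 at Opt1 (12>2); C4 at Opt1 (12>-3).
C3: no other strategy beats it everywhere (C1 at Opt1 (2>-5); C2 at Opt2 (20>12); C4 at Opt1 (2>-3)).
C4 is weakly dominated by C2 (Opt1: 12>-3, Opt2: 12>-9, Opt3: 10>9).

C1, C4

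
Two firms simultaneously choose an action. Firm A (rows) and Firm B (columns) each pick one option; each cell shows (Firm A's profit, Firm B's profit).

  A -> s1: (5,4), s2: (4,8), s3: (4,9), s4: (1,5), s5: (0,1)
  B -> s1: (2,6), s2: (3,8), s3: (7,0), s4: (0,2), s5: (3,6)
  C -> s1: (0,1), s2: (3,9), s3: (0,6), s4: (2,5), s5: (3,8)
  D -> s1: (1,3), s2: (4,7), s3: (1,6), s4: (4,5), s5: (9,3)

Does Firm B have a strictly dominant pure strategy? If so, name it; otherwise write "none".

s1 fails to dominate s2 at A (4<8).
s2 fails to dominate s3 at A (8<9).
s3 fails to dominate s1 at B (0<6).
s4 fails to dominate s1 at B (2<6).
s5 fails to dominate s1 at A (1<4).
No single strategy dominates all the others.

none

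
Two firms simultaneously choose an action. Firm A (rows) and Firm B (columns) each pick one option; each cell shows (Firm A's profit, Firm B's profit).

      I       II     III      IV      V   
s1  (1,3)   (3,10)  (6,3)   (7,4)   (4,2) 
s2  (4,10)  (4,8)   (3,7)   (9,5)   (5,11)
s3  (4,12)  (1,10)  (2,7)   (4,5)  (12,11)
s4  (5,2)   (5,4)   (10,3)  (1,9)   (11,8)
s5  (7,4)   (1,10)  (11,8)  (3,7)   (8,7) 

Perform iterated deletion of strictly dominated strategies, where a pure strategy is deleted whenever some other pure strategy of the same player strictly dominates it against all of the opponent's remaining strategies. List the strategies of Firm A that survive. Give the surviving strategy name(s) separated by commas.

For Firm B, II strictly dominates III on the remaining rows (s1: 10>3, s2: 8>7, s3: 10>7, s4: 4>3, s5: 10>8); eliminate III.
Firm A's strategy s1 is strictly dominated by s2 (I: 4>1, II: 4>3, IV: 9>7, V: 5>4) and is removed.
Among the remaining strategies, none is strictly dominated by another pure strategy of the same player, so the elimination stops.
Surviving strategies — Firm A: {s2, s3, s4, s5}; Firm B: {I, II, IV, V}.

s2, s3, s4, s5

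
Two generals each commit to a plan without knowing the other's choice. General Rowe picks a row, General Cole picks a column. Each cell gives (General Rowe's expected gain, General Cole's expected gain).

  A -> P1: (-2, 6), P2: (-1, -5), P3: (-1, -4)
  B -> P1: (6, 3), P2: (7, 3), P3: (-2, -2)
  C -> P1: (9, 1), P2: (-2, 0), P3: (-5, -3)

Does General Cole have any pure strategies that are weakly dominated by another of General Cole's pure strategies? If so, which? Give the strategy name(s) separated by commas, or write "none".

P1: no other strategy beats it everywhere (P2 at A (6>-5); P3 at A (6>-4)).
P1 weakly dominates P2 — A: 6>-5, B: 3=3, C: 1>0.
P3: dominated, since P1 does at least as well everywhere (A: 6>-4, B: 3>-2, C: 1>-3).

P2, P3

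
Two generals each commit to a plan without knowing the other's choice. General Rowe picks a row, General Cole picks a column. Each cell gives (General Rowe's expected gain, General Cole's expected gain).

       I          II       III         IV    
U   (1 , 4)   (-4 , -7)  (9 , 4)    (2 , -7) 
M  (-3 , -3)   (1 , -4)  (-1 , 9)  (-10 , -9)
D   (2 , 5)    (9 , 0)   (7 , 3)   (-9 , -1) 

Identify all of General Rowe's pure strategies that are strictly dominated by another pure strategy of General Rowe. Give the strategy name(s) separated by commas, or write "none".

M

U is not dominated — it holds its own against M at I (1>-3); D at III (9>7).
D strictly dominates M — I: 2>-3, II: 9>1, III: 7>-1, IV: -9>-10.
D: no other strategy beats it everywhere (U at I (2>1); M at I (2>-3)).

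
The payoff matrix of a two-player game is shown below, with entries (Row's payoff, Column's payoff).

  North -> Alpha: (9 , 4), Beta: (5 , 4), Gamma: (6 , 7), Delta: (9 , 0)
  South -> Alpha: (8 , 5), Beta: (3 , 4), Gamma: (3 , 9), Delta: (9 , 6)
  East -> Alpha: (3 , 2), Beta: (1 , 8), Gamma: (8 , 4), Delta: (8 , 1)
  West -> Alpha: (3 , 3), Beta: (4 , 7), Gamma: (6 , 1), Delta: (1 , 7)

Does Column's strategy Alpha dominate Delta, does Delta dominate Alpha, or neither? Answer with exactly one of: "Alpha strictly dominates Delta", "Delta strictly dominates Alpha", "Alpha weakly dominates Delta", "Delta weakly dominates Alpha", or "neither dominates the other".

Compare Alpha to Delta across every action of Row: North: 4>0, South: 5<6, East: 2>1, West: 3<7.
Alpha does better at North, East but worse at South, West; neither strategy dominates the other.

neither dominates the other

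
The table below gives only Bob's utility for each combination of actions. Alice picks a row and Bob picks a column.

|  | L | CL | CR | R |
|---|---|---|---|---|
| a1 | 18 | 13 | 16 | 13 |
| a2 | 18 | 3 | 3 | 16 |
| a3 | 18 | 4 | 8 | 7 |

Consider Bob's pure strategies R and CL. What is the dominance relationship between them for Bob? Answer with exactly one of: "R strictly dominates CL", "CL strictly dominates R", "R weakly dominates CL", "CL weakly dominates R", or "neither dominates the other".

Compare R to CL across each opponent action: a1: 13=13, a2: 16>3, a3: 7>4.
R is at least as good everywhere and strictly better somewhere (tied only at a1), so R weakly but not strictly dominates CL.

R weakly dominates CL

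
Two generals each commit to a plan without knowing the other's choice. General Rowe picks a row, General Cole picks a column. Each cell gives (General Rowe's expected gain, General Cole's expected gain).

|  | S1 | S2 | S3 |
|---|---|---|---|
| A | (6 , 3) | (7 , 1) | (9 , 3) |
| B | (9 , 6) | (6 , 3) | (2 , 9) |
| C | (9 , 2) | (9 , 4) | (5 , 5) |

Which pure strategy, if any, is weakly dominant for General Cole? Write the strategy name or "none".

S3 vs S1: A: 3=3, B: 9>6, C: 5>2.
S3 vs S2: A: 3>1, B: 9>3, C: 5>4.
S3 is at least as good as every other strategy against every opponent action, so it is weakly dominant.

S3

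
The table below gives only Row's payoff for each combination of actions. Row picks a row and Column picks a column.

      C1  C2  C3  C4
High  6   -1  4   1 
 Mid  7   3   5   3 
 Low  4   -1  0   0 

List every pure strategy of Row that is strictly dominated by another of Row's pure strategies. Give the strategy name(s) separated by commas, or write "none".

High, Low

High: dominated, since Mid does at least as well everywhere (C1: 7>6, C2: 3>-1, C3: 5>4, C4: 3>1).
Mid is not dominated — it holds its own against High at C1 (7>6); Low at C1 (7>4).
Mid strictly dominates Low — C1: 7>4, C2: 3>-1, C3: 5>0, C4: 3>0.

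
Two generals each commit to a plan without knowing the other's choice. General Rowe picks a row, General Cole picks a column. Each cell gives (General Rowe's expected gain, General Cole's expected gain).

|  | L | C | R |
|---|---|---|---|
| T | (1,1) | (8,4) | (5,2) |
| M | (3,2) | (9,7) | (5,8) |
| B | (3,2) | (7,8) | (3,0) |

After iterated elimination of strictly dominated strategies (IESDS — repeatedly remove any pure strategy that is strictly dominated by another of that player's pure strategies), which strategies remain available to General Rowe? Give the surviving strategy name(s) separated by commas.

T, M

For General Cole, C strictly dominates L on the remaining rows (T: 4>1, M: 7>2, B: 8>2); eliminate L.
For General Rowe, T strictly dominates B on the remaining columns (C: 8>7, R: 5>3); eliminate B.
Among the remaining strategies, none is strictly dominated by another pure strategy of the same player, so the elimination stops.
Surviving strategies — General Rowe: {T, M}; General Cole: {C, R}.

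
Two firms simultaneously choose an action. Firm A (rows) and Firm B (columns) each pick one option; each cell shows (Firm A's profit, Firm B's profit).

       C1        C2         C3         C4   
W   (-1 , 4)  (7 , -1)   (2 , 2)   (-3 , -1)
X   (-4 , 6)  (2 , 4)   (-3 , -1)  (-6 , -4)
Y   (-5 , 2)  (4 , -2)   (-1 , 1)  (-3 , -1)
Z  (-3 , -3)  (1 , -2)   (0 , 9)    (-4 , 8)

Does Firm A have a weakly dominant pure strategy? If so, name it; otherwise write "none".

W vs X: C1: -1>-4, C2: 7>2, C3: 2>-3, C4: -3>-6.
W vs Y: C1: -1>-5, C2: 7>4, C3: 2>-1, C4: -3=-3.
W vs Z: C1: -1>-3, C2: 7>1, C3: 2>0, C4: -3>-4.
W is at least as good as every other strategy against every opponent action, so it is weakly dominant.

W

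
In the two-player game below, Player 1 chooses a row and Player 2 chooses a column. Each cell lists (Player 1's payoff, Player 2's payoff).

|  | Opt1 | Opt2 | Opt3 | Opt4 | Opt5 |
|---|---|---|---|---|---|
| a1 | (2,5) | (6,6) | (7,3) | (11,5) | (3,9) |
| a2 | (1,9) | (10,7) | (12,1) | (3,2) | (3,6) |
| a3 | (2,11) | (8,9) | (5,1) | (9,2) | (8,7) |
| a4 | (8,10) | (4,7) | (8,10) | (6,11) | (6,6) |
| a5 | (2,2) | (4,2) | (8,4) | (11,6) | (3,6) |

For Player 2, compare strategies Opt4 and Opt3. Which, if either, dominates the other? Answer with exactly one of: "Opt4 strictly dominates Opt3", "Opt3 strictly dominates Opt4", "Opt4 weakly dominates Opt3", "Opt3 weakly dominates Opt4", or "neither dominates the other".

Opt4 strictly dominates Opt3

Opt4's payoffs vs Opt3's, by Player 1's action — a1: 5>3, a2: 2>1, a3: 2>1, a4: 11>10, a5: 6>4.
Opt4 gives a strictly higher payoff against every action of Player 1, so Opt4 strictly dominates Opt3.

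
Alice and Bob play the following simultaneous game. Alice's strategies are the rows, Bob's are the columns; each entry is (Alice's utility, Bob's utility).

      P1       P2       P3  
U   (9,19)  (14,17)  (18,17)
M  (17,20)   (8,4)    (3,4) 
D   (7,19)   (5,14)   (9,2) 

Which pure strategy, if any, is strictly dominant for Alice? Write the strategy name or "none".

U fails to dominate M at P1 (9<17).
M fails to dominate U at P2 (8<14).
D fails to dominate U at P1 (7<9).
No single strategy dominates all the others.

none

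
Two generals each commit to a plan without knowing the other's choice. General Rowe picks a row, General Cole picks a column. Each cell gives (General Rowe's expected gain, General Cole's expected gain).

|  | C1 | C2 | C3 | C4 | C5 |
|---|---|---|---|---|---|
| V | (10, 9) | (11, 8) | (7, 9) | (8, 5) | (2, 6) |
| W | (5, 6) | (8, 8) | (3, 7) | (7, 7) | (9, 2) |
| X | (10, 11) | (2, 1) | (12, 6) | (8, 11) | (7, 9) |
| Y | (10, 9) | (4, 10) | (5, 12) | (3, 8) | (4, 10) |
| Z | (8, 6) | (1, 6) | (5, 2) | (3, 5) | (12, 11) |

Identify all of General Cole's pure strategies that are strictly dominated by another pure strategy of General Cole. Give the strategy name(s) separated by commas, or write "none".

C1: no other strategy beats it everywhere (C2 at V (9>8); C3 at V (9=9); C4 at V (9>5); C5 at V (9>6)).
Nothing dominates C2: C1 at W (8>6); C3 at W (8>7); C4 at V (8>5); C5 at V (8>6).
C3: no other strategy beats it everywhere (C1 at V (9=9); C2 at V (9>8); C4 at V (9>5); C5 at V (9>6)).
Nothing dominates C4: C1 at W (7>6); C2 at X (11>1); C3 at W (7=7); C5 at W (7>2).
Nothing dominates C5: C1 at Y (10>9); C2 at X (9>1); C3 at X (9>6); C4 at V (6>5).

none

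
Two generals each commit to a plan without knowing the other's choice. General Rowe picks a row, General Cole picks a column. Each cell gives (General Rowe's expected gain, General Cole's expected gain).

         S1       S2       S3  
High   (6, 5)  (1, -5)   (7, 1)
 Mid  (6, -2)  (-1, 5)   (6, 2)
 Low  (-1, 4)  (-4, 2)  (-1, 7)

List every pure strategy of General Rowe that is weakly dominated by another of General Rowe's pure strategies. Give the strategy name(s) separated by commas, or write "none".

High: no other strategy beats it everywhere (Mid at S2 (1>-1); Low at S1 (6>-1)).
Mid is weakly dominated by High (S1: 6=6, S2: 1>-1, S3: 7>6).
Low is weakly dominated by High (S1: 6>-1, S2: 1>-4, S3: 7>-1).

Mid, Low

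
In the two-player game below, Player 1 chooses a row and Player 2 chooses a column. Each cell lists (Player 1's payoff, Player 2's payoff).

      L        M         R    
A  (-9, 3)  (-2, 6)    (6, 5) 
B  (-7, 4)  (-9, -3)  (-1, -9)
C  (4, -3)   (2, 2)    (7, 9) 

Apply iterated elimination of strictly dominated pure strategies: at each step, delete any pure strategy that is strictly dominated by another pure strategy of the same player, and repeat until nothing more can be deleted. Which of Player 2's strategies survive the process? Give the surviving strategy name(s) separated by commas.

R

Row A is eliminated: C beats it against every remaining column (L: 4>-9, M: 2>-2, R: 7>6).
Row B is eliminated: C beats it against every remaining column (L: 4>-7, M: 2>-9, R: 7>-1).
Column L is eliminated: M beats it against every remaining row (C: 2>-3).
Column M is eliminated: R beats it against every remaining row (C: 9>2).
Among the remaining strategies, none is strictly dominated by another pure strategy of the same player, so the elimination stops.
Surviving strategies — Player 1: {C}; Player 2: {R}.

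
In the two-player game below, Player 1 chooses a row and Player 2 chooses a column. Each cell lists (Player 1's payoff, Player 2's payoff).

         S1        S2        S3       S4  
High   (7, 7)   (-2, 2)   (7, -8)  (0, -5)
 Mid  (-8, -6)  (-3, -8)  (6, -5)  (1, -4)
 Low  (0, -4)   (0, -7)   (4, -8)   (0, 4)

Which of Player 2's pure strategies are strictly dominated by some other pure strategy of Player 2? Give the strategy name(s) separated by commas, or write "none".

S1: no other strategy beats it everywhere (S2 at High (7>2); S3 at High (7>-8); S4 at High (7>-5)).
S2: dominated, since S1 does at least as well everywhere (High: 7>2, Mid: -6>-8, Low: -4>-7).
S3: dominated, since S4 does at least as well everywhere (High: -5>-8, Mid: -4>-5, Low: 4>-8).
Nothing dominates S4: S1 at Mid (-4>-6); S2 at Mid (-4>-8); S3 at High (-5>-8).

S2, S3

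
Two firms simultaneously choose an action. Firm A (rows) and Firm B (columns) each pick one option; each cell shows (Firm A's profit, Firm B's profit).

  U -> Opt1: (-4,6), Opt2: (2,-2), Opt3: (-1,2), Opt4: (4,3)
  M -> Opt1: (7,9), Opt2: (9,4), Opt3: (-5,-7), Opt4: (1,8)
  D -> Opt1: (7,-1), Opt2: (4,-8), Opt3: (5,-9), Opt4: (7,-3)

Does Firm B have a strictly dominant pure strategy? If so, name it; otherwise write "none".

Opt1 vs Opt2: U: 6>-2, M: 9>4, D: -1>-8.
Opt1 vs Opt3: U: 6>2, M: 9>-7, D: -1>-9.
Opt1 vs Opt4: U: 6>3, M: 9>8, D: -1>-3.
Opt1 strictly beats every other strategy against every opponent action, so it is strictly dominant.

Opt1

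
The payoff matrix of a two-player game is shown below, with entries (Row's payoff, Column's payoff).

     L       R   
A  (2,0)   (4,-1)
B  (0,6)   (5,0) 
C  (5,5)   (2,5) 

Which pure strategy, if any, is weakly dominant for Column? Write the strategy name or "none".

L

L vs R: A: 0>-1, B: 6>0, C: 5=5.
L is at least as good as every other strategy against every opponent action, so it is weakly dominant.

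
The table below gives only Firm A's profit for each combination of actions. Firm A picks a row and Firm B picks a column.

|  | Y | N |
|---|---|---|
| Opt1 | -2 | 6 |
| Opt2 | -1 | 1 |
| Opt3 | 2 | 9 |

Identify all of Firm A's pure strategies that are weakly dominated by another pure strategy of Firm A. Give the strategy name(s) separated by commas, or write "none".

Opt1, Opt2

Opt3 weakly dominates Opt1 — Y: 2>-2, N: 9>6.
Opt2 is weakly dominated by Opt3 (Y: 2>-1, N: 9>1).
Opt3: no other strategy beats it everywhere (Opt1 at Y (2>-2); Opt2 at Y (2>-1)).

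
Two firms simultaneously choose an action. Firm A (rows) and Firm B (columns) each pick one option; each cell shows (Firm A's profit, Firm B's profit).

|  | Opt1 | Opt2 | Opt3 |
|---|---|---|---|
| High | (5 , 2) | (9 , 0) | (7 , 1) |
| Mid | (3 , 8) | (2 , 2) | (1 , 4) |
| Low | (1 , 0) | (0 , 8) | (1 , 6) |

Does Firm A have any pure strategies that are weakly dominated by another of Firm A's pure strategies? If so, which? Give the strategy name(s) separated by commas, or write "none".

Mid, Low

High is not dominated — it holds its own against Mid at Opt1 (5>3); Low at Opt1 (5>1).
Mid: dominated, since High does at least as well everywhere (Opt1: 5>3, Opt2: 9>2, Opt3: 7>1).
High weakly dominates Low — Opt1: 5>1, Opt2: 9>0, Opt3: 7>1.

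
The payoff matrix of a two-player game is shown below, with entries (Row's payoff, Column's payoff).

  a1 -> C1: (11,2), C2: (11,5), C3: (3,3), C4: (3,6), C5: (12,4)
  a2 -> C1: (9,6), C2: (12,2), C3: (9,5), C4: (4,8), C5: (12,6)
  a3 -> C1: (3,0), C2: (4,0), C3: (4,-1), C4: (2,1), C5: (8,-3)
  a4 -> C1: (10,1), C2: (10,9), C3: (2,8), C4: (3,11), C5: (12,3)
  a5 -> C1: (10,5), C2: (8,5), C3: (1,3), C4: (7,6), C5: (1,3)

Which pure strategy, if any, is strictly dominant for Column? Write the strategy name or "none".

C4

C4 vs C1: a1: 6>2, a2: 8>6, a3: 1>0, a4: 11>1, a5: 6>5.
C4 vs C2: a1: 6>5, a2: 8>2, a3: 1>0, a4: 11>9, a5: 6>5.
C4 vs C3: a1: 6>3, a2: 8>5, a3: 1>-1, a4: 11>8, a5: 6>3.
C4 vs C5: a1: 6>4, a2: 8>6, a3: 1>-3, a4: 11>3, a5: 6>3.
C4 strictly beats every other strategy against every opponent action, so it is strictly dominant.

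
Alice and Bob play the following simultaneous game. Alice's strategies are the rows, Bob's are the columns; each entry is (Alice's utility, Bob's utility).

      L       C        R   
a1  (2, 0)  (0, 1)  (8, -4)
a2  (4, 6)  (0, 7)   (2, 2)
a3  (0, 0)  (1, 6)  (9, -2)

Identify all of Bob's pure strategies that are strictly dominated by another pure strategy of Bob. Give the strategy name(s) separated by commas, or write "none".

L, R

L is strictly dominated by C (a1: 1>0, a2: 7>6, a3: 6>0).
Nothing dominates C: L at a1 (1>0); R at a1 (1>-4).
R: dominated, since L does at least as well everywhere (a1: 0>-4, a2: 6>2, a3: 0>-2).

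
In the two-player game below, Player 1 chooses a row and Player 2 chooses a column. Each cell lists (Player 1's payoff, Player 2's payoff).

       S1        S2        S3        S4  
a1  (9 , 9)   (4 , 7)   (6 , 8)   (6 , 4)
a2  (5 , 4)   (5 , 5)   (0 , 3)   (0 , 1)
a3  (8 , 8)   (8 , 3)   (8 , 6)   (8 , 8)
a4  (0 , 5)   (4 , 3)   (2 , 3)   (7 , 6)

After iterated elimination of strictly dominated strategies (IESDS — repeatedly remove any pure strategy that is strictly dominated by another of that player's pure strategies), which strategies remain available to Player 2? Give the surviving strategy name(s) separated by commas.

Row a2 is eliminated: a3 beats it against every remaining column (S1: 8>5, S2: 8>5, S3: 8>0, S4: 8>0).
For Player 1, a3 strictly dominates a4 on the remaining columns (S1: 8>0, S2: 8>4, S3: 8>2, S4: 8>7); eliminate a4.
Column S2 is eliminated: S1 beats it against every remaining row (a1: 9>7, a3: 8>3).
For Player 2, S1 strictly dominates S3 on the remaining rows (a1: 9>8, a3: 8>6); eliminate S3.
Among the remaining strategies, none is strictly dominated by another pure strategy of the same player, so the elimination stops.
Surviving strategies — Player 1: {a1, a3}; Player 2: {S1, S4}.

S1, S4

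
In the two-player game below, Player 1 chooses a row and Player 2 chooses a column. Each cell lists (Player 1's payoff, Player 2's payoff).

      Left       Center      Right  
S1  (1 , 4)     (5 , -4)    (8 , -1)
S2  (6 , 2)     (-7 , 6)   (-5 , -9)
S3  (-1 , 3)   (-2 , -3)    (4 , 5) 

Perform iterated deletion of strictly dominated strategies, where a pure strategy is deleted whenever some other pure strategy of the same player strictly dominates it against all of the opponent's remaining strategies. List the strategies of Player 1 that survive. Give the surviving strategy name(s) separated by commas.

Player 1's strategy S3 is strictly dominated by S1 (Left: 1>-1, Center: 5>-2, Right: 8>4) and is removed.
Player 2's strategy Right is strictly dominated by Left (S1: 4>-1, S2: 2>-9) and is removed.
Among the remaining strategies, none is strictly dominated by another pure strategy of the same player, so the elimination stops.
Surviving strategies — Player 1: {S1, S2}; Player 2: {Left, Center}.

S1, S2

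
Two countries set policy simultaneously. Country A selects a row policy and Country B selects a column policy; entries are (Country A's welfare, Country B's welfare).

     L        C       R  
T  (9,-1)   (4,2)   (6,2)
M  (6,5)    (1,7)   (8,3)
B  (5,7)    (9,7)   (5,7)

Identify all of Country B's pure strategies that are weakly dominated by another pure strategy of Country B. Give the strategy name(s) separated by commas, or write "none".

L, R

C weakly dominates L — T: 2>-1, M: 7>5, B: 7=7.
C is not dominated — it holds its own against L at T (2>-1); R at M (7>3).
R is weakly dominated by C (T: 2=2, M: 7>3, B: 7=7).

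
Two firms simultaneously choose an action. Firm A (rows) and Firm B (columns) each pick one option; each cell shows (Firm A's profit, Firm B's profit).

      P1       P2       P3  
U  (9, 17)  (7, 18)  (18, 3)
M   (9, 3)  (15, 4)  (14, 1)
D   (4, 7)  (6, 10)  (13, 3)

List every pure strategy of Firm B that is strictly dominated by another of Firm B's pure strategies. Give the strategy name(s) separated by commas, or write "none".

P1, P3

P1 is strictly dominated by P2 (U: 18>17, M: 4>3, D: 10>7).
P2 is not dominated — it holds its own against P1 at U (18>17); P3 at U (18>3).
P1 strictly dominates P3 — U: 17>3, M: 3>1, D: 7>3.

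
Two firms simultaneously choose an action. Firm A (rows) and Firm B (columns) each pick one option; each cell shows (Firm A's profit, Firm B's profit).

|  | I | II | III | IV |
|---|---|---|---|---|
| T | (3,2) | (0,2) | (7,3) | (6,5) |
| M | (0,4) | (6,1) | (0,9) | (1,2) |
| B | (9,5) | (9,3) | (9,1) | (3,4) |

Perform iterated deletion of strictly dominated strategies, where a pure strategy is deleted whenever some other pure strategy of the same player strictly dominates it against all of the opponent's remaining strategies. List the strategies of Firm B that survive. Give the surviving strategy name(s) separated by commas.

For Firm A, B strictly dominates M on the remaining columns (I: 9>0, II: 9>6, III: 9>0, IV: 3>1); eliminate M.
Column II is eliminated: IV beats it against every remaining row (T: 5>2, B: 4>3).
Firm B's strategy III is strictly dominated by IV (T: 5>3, B: 4>1) and is removed.
Among the remaining strategies, none is strictly dominated by another pure strategy of the same player, so the elimination stops.
Surviving strategies — Firm A: {T, B}; Firm B: {I, IV}.

I, IV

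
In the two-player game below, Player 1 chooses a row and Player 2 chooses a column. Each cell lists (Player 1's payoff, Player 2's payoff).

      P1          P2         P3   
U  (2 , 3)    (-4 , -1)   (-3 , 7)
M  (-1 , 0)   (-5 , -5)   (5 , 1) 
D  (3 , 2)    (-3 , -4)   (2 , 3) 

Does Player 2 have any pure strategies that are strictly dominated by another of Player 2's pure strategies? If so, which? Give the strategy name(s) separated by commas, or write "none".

P1, P2

P1 is strictly dominated by P3 (U: 7>3, M: 1>0, D: 3>2).
P2 is strictly dominated by P1 (U: 3>-1, M: 0>-5, D: 2>-4).
P3 is not dominated — it holds its own against P1 at U (7>3); P2 at U (7>-1).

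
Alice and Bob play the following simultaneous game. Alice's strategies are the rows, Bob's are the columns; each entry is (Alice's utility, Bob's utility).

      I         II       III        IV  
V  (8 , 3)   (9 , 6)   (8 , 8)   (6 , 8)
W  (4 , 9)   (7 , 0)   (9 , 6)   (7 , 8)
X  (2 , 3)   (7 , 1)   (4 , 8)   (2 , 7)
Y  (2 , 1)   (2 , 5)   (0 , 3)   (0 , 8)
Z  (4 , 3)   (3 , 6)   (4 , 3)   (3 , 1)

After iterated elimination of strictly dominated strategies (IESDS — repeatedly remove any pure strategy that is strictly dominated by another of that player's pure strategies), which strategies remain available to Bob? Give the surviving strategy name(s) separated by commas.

I, III, IV

Alice's strategy X is strictly dominated by V (I: 8>2, II: 9>7, III: 8>4, IV: 6>2) and is removed.
Alice's strategy Y is strictly dominated by V (I: 8>2, II: 9>2, III: 8>0, IV: 6>0) and is removed.
Alice's strategy Z is strictly dominated by V (I: 8>4, II: 9>3, III: 8>4, IV: 6>3) and is removed.
Bob's strategy II is strictly dominated by III (V: 8>6, W: 6>0) and is removed.
Among the remaining strategies, none is strictly dominated by another pure strategy of the same player, so the elimination stops.
Surviving strategies — Alice: {V, W}; Bob: {I, III, IV}.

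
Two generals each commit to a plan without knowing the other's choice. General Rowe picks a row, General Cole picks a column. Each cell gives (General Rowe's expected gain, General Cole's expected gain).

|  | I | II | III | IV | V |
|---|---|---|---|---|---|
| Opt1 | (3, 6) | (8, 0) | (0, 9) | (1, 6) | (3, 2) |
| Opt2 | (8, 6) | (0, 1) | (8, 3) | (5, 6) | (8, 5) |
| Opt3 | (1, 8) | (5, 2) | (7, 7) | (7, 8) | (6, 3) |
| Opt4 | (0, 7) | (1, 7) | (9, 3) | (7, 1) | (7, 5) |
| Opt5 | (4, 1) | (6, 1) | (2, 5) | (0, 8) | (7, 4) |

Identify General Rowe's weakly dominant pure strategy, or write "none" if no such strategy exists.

none

Opt1 fails to dominate Opt2 at I (3<8).
Opt2 fails to dominate Opt1 at II (0<8).
Opt3 fails to dominate Opt1 at I (1<3).
Opt4 fails to dominate Opt1 at I (0<3).
Opt5 fails to dominate Opt1 at II (6<8).
No single strategy dominates all the others.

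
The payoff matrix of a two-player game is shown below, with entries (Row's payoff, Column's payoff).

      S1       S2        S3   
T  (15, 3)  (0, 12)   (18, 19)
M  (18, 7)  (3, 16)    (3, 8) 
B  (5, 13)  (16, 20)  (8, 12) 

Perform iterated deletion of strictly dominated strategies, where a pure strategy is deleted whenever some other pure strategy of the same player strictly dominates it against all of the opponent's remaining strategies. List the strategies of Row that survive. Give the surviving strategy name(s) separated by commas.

T, B

For Column, S2 strictly dominates S1 on the remaining rows (T: 12>3, M: 16>7, B: 20>13); eliminate S1.
For Row, B strictly dominates M on the remaining columns (S2: 16>3, S3: 8>3); eliminate M.
Among the remaining strategies, none is strictly dominated by another pure strategy of the same player, so the elimination stops.
Surviving strategies — Row: {T, B}; Column: {S2, S3}.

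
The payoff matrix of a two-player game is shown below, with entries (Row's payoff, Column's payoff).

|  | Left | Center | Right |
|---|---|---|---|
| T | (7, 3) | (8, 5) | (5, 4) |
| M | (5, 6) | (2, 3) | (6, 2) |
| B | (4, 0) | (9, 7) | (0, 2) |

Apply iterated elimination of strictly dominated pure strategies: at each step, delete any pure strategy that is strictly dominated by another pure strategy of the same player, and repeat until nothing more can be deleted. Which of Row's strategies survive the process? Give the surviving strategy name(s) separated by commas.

Column Right is eliminated: Center beats it against every remaining row (T: 5>4, M: 3>2, B: 7>2).
Row's strategy M is strictly dominated by T (Left: 7>5, Center: 8>2) and is removed.
Column's strategy Left is strictly dominated by Center (T: 5>3, B: 7>0) and is removed.
Row's strategy T is strictly dominated by B (Center: 9>8) and is removed.
Among the remaining strategies, none is strictly dominated by another pure strategy of the same player, so the elimination stops.
Surviving strategies — Row: {B}; Column: {Center}.

B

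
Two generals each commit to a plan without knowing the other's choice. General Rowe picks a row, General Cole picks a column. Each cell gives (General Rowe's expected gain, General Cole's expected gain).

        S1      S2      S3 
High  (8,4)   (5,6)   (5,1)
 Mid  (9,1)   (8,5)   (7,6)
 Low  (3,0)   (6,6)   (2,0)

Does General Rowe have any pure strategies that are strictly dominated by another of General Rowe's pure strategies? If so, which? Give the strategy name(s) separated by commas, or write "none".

High, Low

High: dominated, since Mid does at least as well everywhere (S1: 9>8, S2: 8>5, S3: 7>5).
Mid: no other strategy beats it everywhere (High at S1 (9>8); Low at S1 (9>3)).
Low: dominated, since Mid does at least as well everywhere (S1: 9>3, S2: 8>6, S3: 7>2).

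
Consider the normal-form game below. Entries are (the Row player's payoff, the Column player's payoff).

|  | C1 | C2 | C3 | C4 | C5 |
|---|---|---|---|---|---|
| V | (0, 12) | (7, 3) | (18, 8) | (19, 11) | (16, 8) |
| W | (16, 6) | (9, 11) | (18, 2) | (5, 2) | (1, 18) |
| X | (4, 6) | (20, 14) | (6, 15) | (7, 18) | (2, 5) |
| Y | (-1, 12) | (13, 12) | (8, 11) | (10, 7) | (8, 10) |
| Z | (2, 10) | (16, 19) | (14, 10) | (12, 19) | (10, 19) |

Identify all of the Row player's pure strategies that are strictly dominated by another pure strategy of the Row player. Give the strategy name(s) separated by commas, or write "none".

Nothing dominates V: W at C3 (18=18); X at C3 (18>6); Y at C1 (0>-1); Z at C3 (18>14).
Nothing dominates W: V at C1 (16>0); X at C1 (16>4); Y at C1 (16>-1); Z at C1 (16>2).
Nothing dominates X: V at C1 (4>0); W at C2 (20>9); Y at C1 (4>-1); Z at C1 (4>2).
Y is strictly dominated by Z (C1: 2>-1, C2: 16>13, C3: 14>8, C4: 12>10, C5: 10>8).
Z is not dominated — it holds its own against V at C1 (2>0); W at C2 (16>9); X at C3 (14>6); Y at C1 (2>-1).

Y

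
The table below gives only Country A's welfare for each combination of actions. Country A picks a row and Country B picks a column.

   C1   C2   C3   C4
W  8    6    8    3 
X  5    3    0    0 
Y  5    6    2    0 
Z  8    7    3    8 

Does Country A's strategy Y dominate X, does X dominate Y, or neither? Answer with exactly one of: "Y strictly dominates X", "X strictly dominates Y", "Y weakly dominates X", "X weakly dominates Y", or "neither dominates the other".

Y weakly dominates X

Y's payoffs vs X's, by Country B's action — C1: 5=5, C2: 6>3, C3: 2>0, C4: 0=0.
Y is at least as good everywhere and strictly better somewhere (tied only at C1, C4), so Y weakly but not strictly dominates X.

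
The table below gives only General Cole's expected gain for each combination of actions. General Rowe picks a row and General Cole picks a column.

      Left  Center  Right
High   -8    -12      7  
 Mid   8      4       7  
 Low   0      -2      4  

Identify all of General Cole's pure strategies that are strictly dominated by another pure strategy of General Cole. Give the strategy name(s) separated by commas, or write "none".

Left is not dominated — it holds its own against Center at High (-8>-12); Right at Mid (8>7).
Center is strictly dominated by Left (High: -8>-12, Mid: 8>4, Low: 0>-2).
Nothing dominates Right: Left at High (7>-8); Center at High (7>-12).

Center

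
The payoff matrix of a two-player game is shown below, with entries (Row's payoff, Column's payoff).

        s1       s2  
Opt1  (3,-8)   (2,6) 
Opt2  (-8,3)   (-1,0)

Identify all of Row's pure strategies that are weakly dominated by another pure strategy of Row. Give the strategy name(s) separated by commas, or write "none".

Nothing dominates Opt1: Opt2 at s1 (3>-8).
Opt1 weakly dominates Opt2 — s1: 3>-8, s2: 2>-1.

Opt2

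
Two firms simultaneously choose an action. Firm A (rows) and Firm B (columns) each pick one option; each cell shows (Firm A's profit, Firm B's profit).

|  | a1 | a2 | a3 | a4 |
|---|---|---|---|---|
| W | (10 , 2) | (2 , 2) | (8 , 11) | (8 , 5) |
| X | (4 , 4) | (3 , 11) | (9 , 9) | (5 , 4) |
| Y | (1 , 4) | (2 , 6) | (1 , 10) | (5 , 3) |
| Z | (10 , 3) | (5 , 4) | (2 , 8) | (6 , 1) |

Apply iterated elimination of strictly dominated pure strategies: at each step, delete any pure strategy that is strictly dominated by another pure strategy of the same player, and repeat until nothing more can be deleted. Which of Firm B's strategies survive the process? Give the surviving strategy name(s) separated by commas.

Firm A's strategy Y is strictly dominated by Z (a1: 10>1, a2: 5>2, a3: 2>1, a4: 6>5) and is removed.
Firm B's strategy a1 is strictly dominated by a3 (W: 11>2, X: 9>4, Z: 8>3) and is removed.
Column a4 is eliminated: a3 beats it against every remaining row (W: 11>5, X: 9>4, Z: 8>1).
Firm A's strategy W is strictly dominated by X (a2: 3>2, a3: 9>8) and is removed.
Among the remaining strategies, none is strictly dominated by another pure strategy of the same player, so the elimination stops.
Surviving strategies — Firm A: {X, Z}; Firm B: {a2, a3}.

a2, a3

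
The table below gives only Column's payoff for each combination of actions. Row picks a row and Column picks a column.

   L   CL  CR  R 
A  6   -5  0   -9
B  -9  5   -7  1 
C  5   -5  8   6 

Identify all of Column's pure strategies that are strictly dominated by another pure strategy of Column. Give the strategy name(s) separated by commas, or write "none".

L: no other strategy beats it everywhere (CL at A (6>-5); CR at A (6>0); R at A (6>-9)).
CL: no other strategy beats it everywhere (L at B (5>-9); CR at B (5>-7); R at A (-5>-9)).
CR: no other strategy beats it everywhere (L at B (-7>-9); CL at A (0>-5); R at A (0>-9)).
Nothing dominates R: L at B (1>-9); CL at C (6>-5); CR at B (1>-7).

none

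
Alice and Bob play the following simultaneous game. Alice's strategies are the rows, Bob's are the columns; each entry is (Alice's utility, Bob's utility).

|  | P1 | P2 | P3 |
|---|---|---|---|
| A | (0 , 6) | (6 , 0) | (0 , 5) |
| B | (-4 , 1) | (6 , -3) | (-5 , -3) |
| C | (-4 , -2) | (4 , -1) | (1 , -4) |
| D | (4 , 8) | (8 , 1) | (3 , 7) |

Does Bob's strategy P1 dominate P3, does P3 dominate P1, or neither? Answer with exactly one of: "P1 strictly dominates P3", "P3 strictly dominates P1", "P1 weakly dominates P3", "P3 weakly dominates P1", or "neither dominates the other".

P1's payoffs vs P3's, by Alice's action — A: 6>5, B: 1>-3, C: -2>-4, D: 8>7.
P1 gives a strictly higher payoff against every action of Alice, so P1 strictly dominates P3.

P1 strictly dominates P3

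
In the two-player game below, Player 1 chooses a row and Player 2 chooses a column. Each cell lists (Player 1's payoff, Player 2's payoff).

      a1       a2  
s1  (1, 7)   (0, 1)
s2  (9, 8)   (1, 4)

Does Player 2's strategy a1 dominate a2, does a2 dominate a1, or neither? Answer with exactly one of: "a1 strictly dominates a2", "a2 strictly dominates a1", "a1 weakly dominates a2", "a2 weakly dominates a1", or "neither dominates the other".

a1 strictly dominates a2

Compare a1 to a2 across every action of Player 1: s1: 7>1, s2: 8>4.
a1 gives a strictly higher payoff against every action of Player 1, so a1 strictly dominates a2.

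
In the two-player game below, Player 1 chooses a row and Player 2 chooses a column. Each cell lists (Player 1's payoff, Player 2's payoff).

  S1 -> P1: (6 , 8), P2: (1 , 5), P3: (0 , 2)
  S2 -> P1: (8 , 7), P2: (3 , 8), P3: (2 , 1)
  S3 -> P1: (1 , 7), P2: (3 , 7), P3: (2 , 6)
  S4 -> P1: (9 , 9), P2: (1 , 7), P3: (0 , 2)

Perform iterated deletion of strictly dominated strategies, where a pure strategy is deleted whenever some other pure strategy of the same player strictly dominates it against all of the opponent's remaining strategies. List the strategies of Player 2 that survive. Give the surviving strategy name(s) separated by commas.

Player 1's strategy S1 is strictly dominated by S2 (P1: 8>6, P2: 3>1, P3: 2>0) and is removed.
Player 2's strategy P3 is strictly dominated by P1 (S2: 7>1, S3: 7>6, S4: 9>2) and is removed.
Among the remaining strategies, none is strictly dominated by another pure strategy of the same player, so the elimination stops.
Surviving strategies — Player 1: {S2, S3, S4}; Player 2: {P1, P2}.

P1, P2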